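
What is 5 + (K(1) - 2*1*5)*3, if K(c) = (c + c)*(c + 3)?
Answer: -1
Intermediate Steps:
K(c) = 2*c*(3 + c) (K(c) = (2*c)*(3 + c) = 2*c*(3 + c))
5 + (K(1) - 2*1*5)*3 = 5 + (2*1*(3 + 1) - 2*1*5)*3 = 5 + (2*1*4 - 2*5)*3 = 5 + (8 - 10)*3 = 5 - 2*3 = 5 - 6 = -1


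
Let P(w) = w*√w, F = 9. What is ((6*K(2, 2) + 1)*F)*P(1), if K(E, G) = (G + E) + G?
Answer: 333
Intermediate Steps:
K(E, G) = E + 2*G (K(E, G) = (E + G) + G = E + 2*G)
P(w) = w^(3/2)
((6*K(2, 2) + 1)*F)*P(1) = ((6*(2 + 2*2) + 1)*9)*1^(3/2) = ((6*(2 + 4) + 1)*9)*1 = ((6*6 + 1)*9)*1 = ((36 + 1)*9)*1 = (37*9)*1 = 333*1 = 333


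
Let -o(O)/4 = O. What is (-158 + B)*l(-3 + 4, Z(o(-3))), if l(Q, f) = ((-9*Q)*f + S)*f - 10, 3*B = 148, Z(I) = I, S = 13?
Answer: 374900/3 ≈ 1.2497e+5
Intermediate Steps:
o(O) = -4*O
B = 148/3 (B = (1/3)*148 = 148/3 ≈ 49.333)
l(Q, f) = -10 + f*(13 - 9*Q*f) (l(Q, f) = ((-9*Q)*f + 13)*f - 10 = (-9*Q*f + 13)*f - 10 = (13 - 9*Q*f)*f - 10 = f*(13 - 9*Q*f) - 10 = -10 + f*(13 - 9*Q*f))
(-158 + B)*l(-3 + 4, Z(o(-3))) = (-158 + 148/3)*(-10 + 13*(-4*(-3)) - 9*(-3 + 4)*(-4*(-3))**2) = -326*(-10 + 13*12 - 9*1*12**2)/3 = -326*(-10 + 156 - 9*1*144)/3 = -326*(-10 + 156 - 1296)/3 = -326/3*(-1150) = 374900/3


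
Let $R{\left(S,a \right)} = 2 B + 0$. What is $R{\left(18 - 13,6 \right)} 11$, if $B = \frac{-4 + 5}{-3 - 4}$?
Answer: $- \frac{22}{7} \approx -3.1429$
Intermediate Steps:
$B = - \frac{1}{7}$ ($B = 1 \frac{1}{-7} = 1 \left(- \frac{1}{7}\right) = - \frac{1}{7} \approx -0.14286$)
$R{\left(S,a \right)} = - \frac{2}{7}$ ($R{\left(S,a \right)} = 2 \left(- \frac{1}{7}\right) + 0 = - \frac{2}{7} + 0 = - \frac{2}{7}$)
$R{\left(18 - 13,6 \right)} 11 = \left(- \frac{2}{7}\right) 11 = - \frac{22}{7}$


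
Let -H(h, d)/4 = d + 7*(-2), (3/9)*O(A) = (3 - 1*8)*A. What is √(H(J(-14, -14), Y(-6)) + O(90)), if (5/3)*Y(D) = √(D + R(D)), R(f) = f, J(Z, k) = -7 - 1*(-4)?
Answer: √(-32350 - 120*I*√3)/5 ≈ 0.11556 - 35.972*I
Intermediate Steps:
J(Z, k) = -3 (J(Z, k) = -7 + 4 = -3)
Y(D) = 3*√2*√D/5 (Y(D) = 3*√(D + D)/5 = 3*√(2*D)/5 = 3*(√2*√D)/5 = 3*√2*√D/5)
O(A) = -15*A (O(A) = 3*((3 - 1*8)*A) = 3*((3 - 8)*A) = 3*(-5*A) = -15*A)
H(h, d) = 56 - 4*d (H(h, d) = -4*(d + 7*(-2)) = -4*(d - 14) = -4*(-14 + d) = 56 - 4*d)
√(H(J(-14, -14), Y(-6)) + O(90)) = √((56 - 12*√2*√(-6)/5) - 15*90) = √((56 - 12*√2*I*√6/5) - 1350) = √((56 - 24*I*√3/5) - 1350) = √(-1294 - 24*I*√3/5)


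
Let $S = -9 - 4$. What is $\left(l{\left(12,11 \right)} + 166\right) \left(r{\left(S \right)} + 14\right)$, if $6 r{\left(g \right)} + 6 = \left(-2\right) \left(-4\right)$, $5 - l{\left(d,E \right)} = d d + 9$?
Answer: $258$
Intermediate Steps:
$S = -13$ ($S = -9 - 4 = -13$)
$l{\left(d,E \right)} = -4 - d^{2}$ ($l{\left(d,E \right)} = 5 - \left(d d + 9\right) = 5 - \left(d^{2} + 9\right) = 5 - \left(9 + d^{2}\right) = -4 - d^{2}$)
$r{\left(g \right)} = \frac{1}{3}$ ($r{\left(g \right)} = -1 + \frac{\left(-2\right) \left(-4\right)}{6} = -1 + \frac{1}{6} \cdot 8 = -1 + \frac{4}{3} = \frac{1}{3}$)
$\left(l{\left(12,11 \right)} + 166\right) \left(r{\left(S \right)} + 14\right) = \left(\left(-4 - 12^{2}\right) + 166\right) \left(\frac{1}{3} + 14\right) = \left(\left(-4 - 144\right) + 166\right) \frac{43}{3} = \left(-148 + 166\right) \frac{43}{3} = 18 \cdot \frac{43}{3} = 258$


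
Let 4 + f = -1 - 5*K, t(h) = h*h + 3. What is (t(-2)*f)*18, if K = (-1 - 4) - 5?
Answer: 5670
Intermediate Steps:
t(h) = 3 + h² (t(h) = h² + 3 = 3 + h²)
K = -10 (K = -5 - 5 = -10)
f = 45 (f = -4 + (-1 - 5*(-10)) = -4 + (-1 + 50) = -4 + 49 = 45)
(t(-2)*f)*18 = ((3 + (-2)²)*45)*18 = ((3 + 4)*45)*18 = (7*45)*18 = 315*18 = 5670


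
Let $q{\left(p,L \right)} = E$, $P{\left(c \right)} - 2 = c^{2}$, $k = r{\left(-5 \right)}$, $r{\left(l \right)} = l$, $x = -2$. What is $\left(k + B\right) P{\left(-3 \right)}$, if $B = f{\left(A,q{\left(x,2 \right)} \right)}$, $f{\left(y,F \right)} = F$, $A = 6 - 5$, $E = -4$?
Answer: $-99$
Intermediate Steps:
$k = -5$
$P{\left(c \right)} = 2 + c^{2}$
$q{\left(p,L \right)} = -4$
$A = 1$ ($A = 6 - 5 = 1$)
$B = -4$
$\left(k + B\right) P{\left(-3 \right)} = \left(-5 - 4\right) \left(2 + \left(-3\right)^{2}\right) = - 9 \left(2 + 9\right) = \left(-9\right) 11 = -99$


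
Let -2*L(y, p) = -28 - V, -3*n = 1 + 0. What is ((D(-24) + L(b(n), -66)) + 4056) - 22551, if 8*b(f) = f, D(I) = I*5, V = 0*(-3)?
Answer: -18601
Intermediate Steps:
n = -⅓ (n = -(1 + 0)/3 = -⅓*1 = -⅓ ≈ -0.33333)
V = 0
D(I) = 5*I
b(f) = f/8
L(y, p) = 14 (L(y, p) = -(-28 - 1*0)/2 = -(-28 + 0)/2 = -½*(-28) = 14)
((D(-24) + L(b(n), -66)) + 4056) - 22551 = ((5*(-24) + 14) + 4056) - 22551 = ((-120 + 14) + 4056) - 22551 = (-106 + 4056) - 22551 = 3950 - 22551 = -18601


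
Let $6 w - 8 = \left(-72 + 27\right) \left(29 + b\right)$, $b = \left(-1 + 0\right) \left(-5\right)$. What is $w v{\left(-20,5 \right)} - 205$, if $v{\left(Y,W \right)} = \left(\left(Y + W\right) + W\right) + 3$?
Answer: $\frac{4712}{3} \approx 1570.7$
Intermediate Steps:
$b = 5$ ($b = \left(-1\right) \left(-5\right) = 5$)
$w = - \frac{761}{3}$ ($w = \frac{4}{3} + \frac{\left(-72 + 27\right) \left(29 + 5\right)}{6} = \frac{4}{3} + \frac{\left(-45\right) 34}{6} = \frac{4}{3} + \frac{1}{6} \left(-1530\right) = \frac{4}{3} - 255 = - \frac{761}{3} \approx -253.67$)
$v{\left(Y,W \right)} = 3 + Y + 2 W$ ($v{\left(Y,W \right)} = \left(\left(W + Y\right) + W\right) + 3 = \left(Y + 2 W\right) + 3 = 3 + Y + 2 W$)
$w v{\left(-20,5 \right)} - 205 = - \frac{761 \left(3 - 20 + 2 \cdot 5\right)}{3} - 205 = - \frac{761 \left(3 - 20 + 10\right)}{3} - 205 = \left(- \frac{761}{3}\right) \left(-7\right) - 205 = \frac{5327}{3} - 205 = \frac{4712}{3}$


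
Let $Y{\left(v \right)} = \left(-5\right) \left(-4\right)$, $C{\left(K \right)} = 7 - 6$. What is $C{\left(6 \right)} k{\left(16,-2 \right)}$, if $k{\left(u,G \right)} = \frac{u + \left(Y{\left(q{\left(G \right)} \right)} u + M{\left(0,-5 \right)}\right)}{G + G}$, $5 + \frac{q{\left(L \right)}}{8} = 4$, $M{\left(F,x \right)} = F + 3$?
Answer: $- \frac{339}{4} \approx -84.75$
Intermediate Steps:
$C{\left(K \right)} = 1$
$M{\left(F,x \right)} = 3 + F$
$q{\left(L \right)} = -8$ ($q{\left(L \right)} = -40 + 8 \cdot 4 = -40 + 32 = -8$)
$Y{\left(v \right)} = 20$
$k{\left(u,G \right)} = \frac{3 + 21 u}{2 G}$ ($k{\left(u,G \right)} = \frac{u + \left(20 u + \left(3 + 0\right)\right)}{G + G} = \frac{u + \left(20 u + 3\right)}{2 G} = \left(u + \left(3 + 20 u\right)\right) \frac{1}{2 G} = \left(3 + 21 u\right) \frac{1}{2 G} = \frac{3 + 21 u}{2 G}$)
$C{\left(6 \right)} k{\left(16,-2 \right)} = 1 \frac{3 \left(1 + 7 \cdot 16\right)}{2 \left(-2\right)} = 1 \cdot \frac{3}{2} \left(- \frac{1}{2}\right) \left(1 + 112\right) = 1 \cdot \frac{3}{2} \left(- \frac{1}{2}\right) 113 = 1 \left(- \frac{339}{4}\right) = - \frac{339}{4}$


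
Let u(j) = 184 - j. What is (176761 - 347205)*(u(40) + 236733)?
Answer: -40374263388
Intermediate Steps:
(176761 - 347205)*(u(40) + 236733) = (176761 - 347205)*((184 - 1*40) + 236733) = -170444*((184 - 40) + 236733) = -170444*(144 + 236733) = -170444*236877 = -40374263388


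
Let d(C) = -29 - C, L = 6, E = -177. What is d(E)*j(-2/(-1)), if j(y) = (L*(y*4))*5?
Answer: 35520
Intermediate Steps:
j(y) = 120*y (j(y) = (6*(y*4))*5 = (6*(4*y))*5 = (24*y)*5 = 120*y)
d(E)*j(-2/(-1)) = (-29 - 1*(-177))*(120*(-2/(-1))) = (-29 + 177)*(120*(-2*(-1))) = 148*(120*2) = 148*240 = 35520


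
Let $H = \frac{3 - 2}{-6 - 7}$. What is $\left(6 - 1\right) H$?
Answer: $- \frac{5}{13} \approx -0.38462$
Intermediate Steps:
$H = - \frac{1}{13}$ ($H = 1 \frac{1}{-13} = 1 \left(- \frac{1}{13}\right) = - \frac{1}{13} \approx -0.076923$)
$\left(6 - 1\right) H = \left(6 - 1\right) \left(- \frac{1}{13}\right) = 5 \left(- \frac{1}{13}\right) = - \frac{5}{13}$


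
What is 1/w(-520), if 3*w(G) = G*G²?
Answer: -3/140608000 ≈ -2.1336e-8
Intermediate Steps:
w(G) = G³/3 (w(G) = (G*G²)/3 = G³/3)
1/w(-520) = 1/((⅓)*(-520)³) = 1/((⅓)*(-140608000)) = 1/(-140608000/3) = -3/140608000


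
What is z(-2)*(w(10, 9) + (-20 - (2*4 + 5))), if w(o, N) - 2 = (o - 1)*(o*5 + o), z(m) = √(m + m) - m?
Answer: 1018 + 1018*I ≈ 1018.0 + 1018.0*I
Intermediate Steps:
z(m) = -m + √2*√m (z(m) = √(2*m) - m = √2*√m - m = -m + √2*√m)
w(o, N) = 2 + 6*o*(-1 + o) (w(o, N) = 2 + (o - 1)*(o*5 + o) = 2 + (-1 + o)*(5*o + o) = 2 + (-1 + o)*(6*o) = 2 + 6*o*(-1 + o))
z(-2)*(w(10, 9) + (-20 - (2*4 + 5))) = (-1*(-2) + √2*√(-2))*((2 - 6*10 + 6*10²) + (-20 - (2*4 + 5))) = (2 + √2*(I*√2))*((2 - 60 + 6*100) + (-20 - (8 + 5))) = (2 + 2*I)*((2 - 60 + 600) + (-20 - 1*13)) = (2 + 2*I)*(542 + (-20 - 13)) = (2 + 2*I)*(542 - 33) = (2 + 2*I)*509 = 1018 + 1018*I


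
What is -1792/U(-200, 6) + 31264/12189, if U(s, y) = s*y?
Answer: 1236656/304725 ≈ 4.0583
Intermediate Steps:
-1792/U(-200, 6) + 31264/12189 = -1792/((-200*6)) + 31264/12189 = -1792/(-1200) + 31264*(1/12189) = -1792*(-1/1200) + 31264/12189 = 112/75 + 31264/12189 = 1236656/304725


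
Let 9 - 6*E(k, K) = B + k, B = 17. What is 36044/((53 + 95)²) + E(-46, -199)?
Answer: 131077/16428 ≈ 7.9789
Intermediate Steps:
E(k, K) = -4/3 - k/6 (E(k, K) = 3/2 - (17 + k)/6 = 3/2 + (-17/6 - k/6) = -4/3 - k/6)
36044/((53 + 95)²) + E(-46, -199) = 36044/((53 + 95)²) + (-4/3 - ⅙*(-46)) = 36044/(148²) + (-4/3 + 23/3) = 36044/21904 + 19/3 = 36044*(1/21904) + 19/3 = 9011/5476 + 19/3 = 131077/16428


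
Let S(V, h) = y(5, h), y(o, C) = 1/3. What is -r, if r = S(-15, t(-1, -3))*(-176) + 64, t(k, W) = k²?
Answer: -16/3 ≈ -5.3333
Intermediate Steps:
y(o, C) = ⅓
S(V, h) = ⅓
r = 16/3 (r = (⅓)*(-176) + 64 = -176/3 + 64 = 16/3 ≈ 5.3333)
-r = -1*16/3 = -16/3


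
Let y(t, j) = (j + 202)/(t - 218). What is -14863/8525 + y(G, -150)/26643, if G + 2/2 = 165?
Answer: -10692084193/6132552525 ≈ -1.7435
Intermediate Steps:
G = 164 (G = -1 + 165 = 164)
y(t, j) = (202 + j)/(-218 + t)
-14863/8525 + y(G, -150)/26643 = -14863/8525 + ((202 - 150)/(-218 + 164))/26643 = -14863*1/8525 + (52/(-54))*(1/26643) = -14863/8525 - 1/54*52*(1/26643) = -14863/8525 - 26/27*1/26643 = -14863/8525 - 26/719361 = -10692084193/6132552525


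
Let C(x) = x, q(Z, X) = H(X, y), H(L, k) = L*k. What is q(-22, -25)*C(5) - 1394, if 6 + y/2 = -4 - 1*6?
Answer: 2606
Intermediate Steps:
y = -32 (y = -12 + 2*(-4 - 1*6) = -12 + 2*(-4 - 6) = -12 + 2*(-10) = -12 - 20 = -32)
q(Z, X) = -32*X (q(Z, X) = X*(-32) = -32*X)
q(-22, -25)*C(5) - 1394 = -32*(-25)*5 - 1394 = 800*5 - 1394 = 4000 - 1394 = 2606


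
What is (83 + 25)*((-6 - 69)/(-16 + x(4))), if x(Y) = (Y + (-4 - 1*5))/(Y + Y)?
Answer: 64800/133 ≈ 487.22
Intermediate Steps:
x(Y) = (-9 + Y)/(2*Y) (x(Y) = (Y + (-4 - 5))/((2*Y)) = (Y - 9)*(1/(2*Y)) = (-9 + Y)*(1/(2*Y)) = (-9 + Y)/(2*Y))
(83 + 25)*((-6 - 69)/(-16 + x(4))) = (83 + 25)*((-6 - 69)/(-16 + (½)*(-9 + 4)/4)) = 108*(-75/(-16 + (½)*(¼)*(-5))) = 108*(-75/(-16 - 5/8)) = 108*(-75/(-133/8)) = 108*(-75*(-8/133)) = 108*(600/133) = 64800/133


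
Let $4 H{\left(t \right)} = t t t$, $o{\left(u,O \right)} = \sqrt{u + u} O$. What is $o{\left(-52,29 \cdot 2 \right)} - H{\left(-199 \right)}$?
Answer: $\frac{7880599}{4} + 116 i \sqrt{26} \approx 1.9702 \cdot 10^{6} + 591.49 i$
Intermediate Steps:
$o{\left(u,O \right)} = O \sqrt{2} \sqrt{u}$ ($o{\left(u,O \right)} = \sqrt{2 u} O = \sqrt{2} \sqrt{u} O = O \sqrt{2} \sqrt{u}$)
$H{\left(t \right)} = \frac{t^{3}}{4}$ ($H{\left(t \right)} = \frac{t t t}{4} = \frac{t^{2} t}{4} = \frac{t^{3}}{4}$)
$o{\left(-52,29 \cdot 2 \right)} - H{\left(-199 \right)} = 29 \cdot 2 \sqrt{2} \sqrt{-52} - \frac{\left(-199\right)^{3}}{4} = 58 \sqrt{2} \cdot 2 i \sqrt{13} - \frac{1}{4} \left(-7880599\right) = 116 i \sqrt{26} - - \frac{7880599}{4} = 116 i \sqrt{26} + \frac{7880599}{4} = \frac{7880599}{4} + 116 i \sqrt{26}$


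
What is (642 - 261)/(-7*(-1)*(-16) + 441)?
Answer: 381/329 ≈ 1.1581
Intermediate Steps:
(642 - 261)/(-7*(-1)*(-16) + 441) = 381/(7*(-16) + 441) = 381/(-112 + 441) = 381/329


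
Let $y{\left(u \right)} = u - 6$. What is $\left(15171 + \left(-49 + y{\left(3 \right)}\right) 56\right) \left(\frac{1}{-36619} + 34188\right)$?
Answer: $\frac{15347414418089}{36619} \approx 4.1911 \cdot 10^{8}$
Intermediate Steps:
$y{\left(u \right)} = -6 + u$ ($y{\left(u \right)} = u - 6 = -6 + u$)
$\left(15171 + \left(-49 + y{\left(3 \right)}\right) 56\right) \left(\frac{1}{-36619} + 34188\right) = \left(15171 + \left(-49 + \left(-6 + 3\right)\right) 56\right) \left(\frac{1}{-36619} + 34188\right) = \left(15171 + \left(-49 - 3\right) 56\right) \left(- \frac{1}{36619} + 34188\right) = \left(15171 - 2912\right) \frac{1251930371}{36619} = 12259 \cdot \frac{1251930371}{36619} = \frac{15347414418089}{36619}$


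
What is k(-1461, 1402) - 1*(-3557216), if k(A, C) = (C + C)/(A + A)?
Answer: 5197091174/1461 ≈ 3.5572e+6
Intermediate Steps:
k(A, C) = C/A (k(A, C) = (2*C)/((2*A)) = (2*C)*(1/(2*A)) = C/A)
k(-1461, 1402) - 1*(-3557216) = 1402/(-1461) - 1*(-3557216) = 1402*(-1/1461) + 3557216 = -1402/1461 + 3557216 = 5197091174/1461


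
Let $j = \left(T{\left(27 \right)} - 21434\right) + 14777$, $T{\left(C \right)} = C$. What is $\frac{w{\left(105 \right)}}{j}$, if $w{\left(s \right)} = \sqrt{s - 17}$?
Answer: $- \frac{\sqrt{22}}{3315} \approx -0.0014149$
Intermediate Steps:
$w{\left(s \right)} = \sqrt{-17 + s}$
$j = -6630$ ($j = \left(27 - 21434\right) + 14777 = -21407 + 14777 = -6630$)
$\frac{w{\left(105 \right)}}{j} = \frac{\sqrt{-17 + 105}}{-6630} = \sqrt{88} \left(- \frac{1}{6630}\right) = 2 \sqrt{22} \left(- \frac{1}{6630}\right) = - \frac{\sqrt{22}}{3315}$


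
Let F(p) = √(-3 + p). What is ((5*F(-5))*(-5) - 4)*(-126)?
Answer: 504 + 6300*I*√2 ≈ 504.0 + 8909.5*I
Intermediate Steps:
((5*F(-5))*(-5) - 4)*(-126) = ((5*√(-3 - 5))*(-5) - 4)*(-126) = ((5*√(-8))*(-5) - 4)*(-126) = ((5*(2*I*√2))*(-5) - 4)*(-126) = ((10*I*√2)*(-5) - 4)*(-126) = (-50*I*√2 - 4)*(-126) = (-4 - 50*I*√2)*(-126) = 504 + 6300*I*√2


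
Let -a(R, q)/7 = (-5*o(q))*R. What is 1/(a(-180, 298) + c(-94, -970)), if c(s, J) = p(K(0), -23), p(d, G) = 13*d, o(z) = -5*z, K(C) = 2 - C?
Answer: 1/9387026 ≈ 1.0653e-7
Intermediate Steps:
c(s, J) = 26 (c(s, J) = 13*(2 - 1*0) = 13*(2 + 0) = 13*2 = 26)
a(R, q) = -175*R*q (a(R, q) = -7*(-(-25)*q)*R = -7*25*q*R = -175*R*q)
1/(a(-180, 298) + c(-94, -970)) = 1/(-175*(-180)*298 + 26) = 1/(9387000 + 26) = 1/9387026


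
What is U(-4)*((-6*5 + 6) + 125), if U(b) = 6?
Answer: 606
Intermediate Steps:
U(-4)*((-6*5 + 6) + 125) = 6*((-6*5 + 6) + 125) = 6*((-30 + 6) + 125) = 6*(-24 + 125) = 6*101 = 606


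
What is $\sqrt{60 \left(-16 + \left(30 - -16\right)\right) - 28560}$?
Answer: $2 i \sqrt{6690} \approx 163.58 i$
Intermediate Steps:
$\sqrt{60 \left(-16 + \left(30 - -16\right)\right) - 28560} = \sqrt{60 \left(-16 + \left(30 + 16\right)\right) - 28560} = \sqrt{60 \left(-16 + 46\right) - 28560} = \sqrt{60 \cdot 30 - 28560} = \sqrt{1800 - 28560} = \sqrt{-26760} = 2 i \sqrt{6690}$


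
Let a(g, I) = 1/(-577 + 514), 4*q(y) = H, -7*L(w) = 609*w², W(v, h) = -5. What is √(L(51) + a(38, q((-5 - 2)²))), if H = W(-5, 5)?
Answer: I*√99792574/21 ≈ 475.7*I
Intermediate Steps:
H = -5
L(w) = -87*w²
q(y) = -5/4 (q(y) = (¼)*(-5) = -5/4)
a(g, I) = -1/63 (a(g, I) = 1/(-63) = -1/63)
√(L(51) + a(38, q((-5 - 2)²))) = √(-87*51² - 1/63) = √(-87*2601 - 1/63) = √(-226287 - 1/63) = √(-14256082/63) = I*√99792574/21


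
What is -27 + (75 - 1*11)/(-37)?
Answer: -1063/37 ≈ -28.730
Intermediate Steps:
-27 + (75 - 1*11)/(-37) = -27 + (75 - 11)*(-1/37) = -27 + 64*(-1/37) = -27 - 64/37 = -1063/37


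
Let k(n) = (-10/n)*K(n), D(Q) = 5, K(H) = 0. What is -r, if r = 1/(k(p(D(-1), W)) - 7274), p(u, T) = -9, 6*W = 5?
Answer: 1/7274 ≈ 0.00013748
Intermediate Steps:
W = ⅚ (W = (⅙)*5 = ⅚ ≈ 0.83333)
k(n) = 0 (k(n) = -10/n*0 = 0)
r = -1/7274 (r = 1/(0 - 7274) = 1/(-7274) = -1/7274 ≈ -0.00013748)
-r = -1*(-1/7274) = 1/7274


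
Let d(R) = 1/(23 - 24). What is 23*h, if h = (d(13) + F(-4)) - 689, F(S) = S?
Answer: -15962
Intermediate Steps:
d(R) = -1 (d(R) = 1/(-1) = -1)
h = -694 (h = (-1 - 4) - 689 = -5 - 689 = -694)
23*h = 23*(-694) = -15962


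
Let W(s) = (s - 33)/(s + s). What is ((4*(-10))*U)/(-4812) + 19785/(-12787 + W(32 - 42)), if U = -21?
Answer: -176574490/102534497 ≈ -1.7221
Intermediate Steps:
W(s) = (-33 + s)/(2*s) (W(s) = (-33 + s)/((2*s)) = (-33 + s)*(1/(2*s)) = (-33 + s)/(2*s))
((4*(-10))*U)/(-4812) + 19785/(-12787 + W(32 - 42)) = ((4*(-10))*(-21))/(-4812) + 19785/(-12787 + (-33 + (32 - 42))/(2*(32 - 42))) = -40*(-21)*(-1/4812) + 19785/(-12787 + (½)*(-33 - 10)/(-10)) = 840*(-1/4812) + 19785/(-12787 + (½)*(-⅒)*(-43)) = -70/401 + 19785/(-12787 + 43/20) = -70/401 + 19785/(-255697/20) = -70/401 + 19785*(-20/255697) = -70/401 - 395700/255697 = -176574490/102534497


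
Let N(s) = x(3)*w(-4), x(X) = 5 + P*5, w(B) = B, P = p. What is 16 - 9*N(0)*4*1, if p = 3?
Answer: 2896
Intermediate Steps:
P = 3
x(X) = 20 (x(X) = 5 + 3*5 = 5 + 15 = 20)
N(s) = -80 (N(s) = 20*(-4) = -80)
16 - 9*N(0)*4*1 = 16 - (-720)*4*1 = 16 - (-720)*4 = 16 - 9*(-320) = 16 + 2880 = 2896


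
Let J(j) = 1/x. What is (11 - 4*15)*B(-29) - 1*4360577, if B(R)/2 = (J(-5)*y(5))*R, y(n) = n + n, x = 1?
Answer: -4332157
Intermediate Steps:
J(j) = 1 (J(j) = 1/1 = 1)
y(n) = 2*n
B(R) = 20*R (B(R) = 2*((1*(2*5))*R) = 2*((1*10)*R) = 2*(10*R) = 20*R)
(11 - 4*15)*B(-29) - 1*4360577 = (11 - 4*15)*(20*(-29)) - 1*4360577 = (11 - 60)*(-580) - 4360577 = -49*(-580) - 4360577 = 28420 - 4360577 = -4332157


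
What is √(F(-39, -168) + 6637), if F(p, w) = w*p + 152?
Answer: √13341 ≈ 115.50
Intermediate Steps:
F(p, w) = 152 + p*w (F(p, w) = p*w + 152 = 152 + p*w)
√(F(-39, -168) + 6637) = √((152 - 39*(-168)) + 6637) = √((152 + 6552) + 6637) = √(6704 + 6637) = √13341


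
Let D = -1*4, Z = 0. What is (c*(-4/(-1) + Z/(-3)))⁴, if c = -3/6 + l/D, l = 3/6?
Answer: 625/16 ≈ 39.063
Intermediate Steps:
l = ½ (l = 3*(⅙) = ½ ≈ 0.50000)
D = -4
c = -5/8 (c = -3/6 + (½)/(-4) = -3*⅙ + (½)*(-¼) = -½ - ⅛ = -5/8 ≈ -0.62500)
(c*(-4/(-1) + Z/(-3)))⁴ = (-5*(-4/(-1) + 0/(-3))/8)⁴ = (-5*(-4*(-1) + 0*(-⅓))/8)⁴ = (-5*(4 + 0)/8)⁴ = (-5/8*4)⁴ = (-5/2)⁴ = 625/16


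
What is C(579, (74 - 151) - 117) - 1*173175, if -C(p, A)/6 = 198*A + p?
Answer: 53823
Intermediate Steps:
C(p, A) = -1188*A - 6*p (C(p, A) = -6*(198*A + p) = -6*(p + 198*A) = -1188*A - 6*p)
C(579, (74 - 151) - 117) - 1*173175 = (-1188*((74 - 151) - 117) - 6*579) - 1*173175 = (-1188*(-77 - 117) - 3474) - 173175 = (-1188*(-194) - 3474) - 173175 = (230472 - 3474) - 173175 = 226998 - 173175 = 53823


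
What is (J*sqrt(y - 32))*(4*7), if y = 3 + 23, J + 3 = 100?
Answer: 2716*I*sqrt(6) ≈ 6652.8*I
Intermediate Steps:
J = 97 (J = -3 + 100 = 97)
y = 26
(J*sqrt(y - 32))*(4*7) = (97*sqrt(26 - 32))*(4*7) = (97*sqrt(-6))*28 = (97*(I*sqrt(6)))*28 = (97*I*sqrt(6))*28 = 2716*I*sqrt(6)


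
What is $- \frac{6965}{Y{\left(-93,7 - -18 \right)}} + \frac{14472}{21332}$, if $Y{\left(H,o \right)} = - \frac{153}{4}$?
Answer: $\frac{149130934}{815949} \approx 182.77$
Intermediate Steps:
$Y{\left(H,o \right)} = - \frac{153}{4}$ ($Y{\left(H,o \right)} = \left(-153\right) \frac{1}{4} = - \frac{153}{4}$)
$- \frac{6965}{Y{\left(-93,7 - -18 \right)}} + \frac{14472}{21332} = - \frac{6965}{- \frac{153}{4}} + \frac{14472}{21332} = \left(-6965\right) \left(- \frac{4}{153}\right) + 14472 \cdot \frac{1}{21332} = \frac{27860}{153} + \frac{3618}{5333} = \frac{149130934}{815949}$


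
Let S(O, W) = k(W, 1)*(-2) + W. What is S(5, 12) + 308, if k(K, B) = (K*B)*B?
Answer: 296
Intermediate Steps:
k(K, B) = K*B**2 (k(K, B) = (B*K)*B = K*B**2)
S(O, W) = -W (S(O, W) = (W*1**2)*(-2) + W = (W*1)*(-2) + W = W*(-2) + W = -2*W + W = -W)
S(5, 12) + 308 = -1*12 + 308 = -12 + 308 = 296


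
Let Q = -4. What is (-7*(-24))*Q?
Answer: -672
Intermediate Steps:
(-7*(-24))*Q = -7*(-24)*(-4) = 168*(-4) = -672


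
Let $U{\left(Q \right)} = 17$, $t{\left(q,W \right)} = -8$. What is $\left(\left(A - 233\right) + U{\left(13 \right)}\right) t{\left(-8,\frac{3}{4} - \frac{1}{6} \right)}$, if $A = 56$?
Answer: $1280$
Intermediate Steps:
$\left(\left(A - 233\right) + U{\left(13 \right)}\right) t{\left(-8,\frac{3}{4} - \frac{1}{6} \right)} = \left(\left(56 - 233\right) + 17\right) \left(-8\right) = \left(-177 + 17\right) \left(-8\right) = \left(-160\right) \left(-8\right) = 1280$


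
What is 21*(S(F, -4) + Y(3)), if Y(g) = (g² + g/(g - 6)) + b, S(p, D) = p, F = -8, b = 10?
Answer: 210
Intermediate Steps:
Y(g) = 10 + g² + g/(-6 + g) (Y(g) = (g² + g/(g - 6)) + 10 = (g² + g/(-6 + g)) + 10 = 10 + g² + g/(-6 + g))
21*(S(F, -4) + Y(3)) = 21*(-8 + (-60 + 3³ - 6*3² + 11*3)/(-6 + 3)) = 21*(-8 + (-60 + 27 - 6*9 + 33)/(-3)) = 21*(-8 - (-60 + 27 - 54 + 33)/3) = 21*(-8 - ⅓*(-54)) = 21*(-8 + 18) = 21*10 = 210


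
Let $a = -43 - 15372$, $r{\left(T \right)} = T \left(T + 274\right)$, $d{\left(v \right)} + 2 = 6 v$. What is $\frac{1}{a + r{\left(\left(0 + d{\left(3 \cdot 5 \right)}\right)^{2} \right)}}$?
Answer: $\frac{1}{62075977} \approx 1.6109 \cdot 10^{-8}$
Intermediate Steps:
$d{\left(v \right)} = -2 + 6 v$
$r{\left(T \right)} = T \left(274 + T\right)$
$a = -15415$ ($a = -43 - 15372 = -15415$)
$\frac{1}{a + r{\left(\left(0 + d{\left(3 \cdot 5 \right)}\right)^{2} \right)}} = \frac{1}{-15415 + \left(0 - \left(2 - 6 \cdot 3 \cdot 5\right)\right)^{2} \left(274 + \left(0 - \left(2 - 6 \cdot 3 \cdot 5\right)\right)^{2}\right)} = \frac{1}{-15415 + \left(0 + \left(-2 + 6 \cdot 15\right)\right)^{2} \left(274 + \left(0 + \left(-2 + 6 \cdot 15\right)\right)^{2}\right)} = \frac{1}{-15415 + \left(0 + \left(-2 + 90\right)\right)^{2} \left(274 + \left(0 + \left(-2 + 90\right)\right)^{2}\right)} = \frac{1}{-15415 + \left(0 + 88\right)^{2} \left(274 + \left(0 + 88\right)^{2}\right)} = \frac{1}{-15415 + 88^{2} \left(274 + 88^{2}\right)} = \frac{1}{-15415 + 7744 \left(274 + 7744\right)} = \frac{1}{-15415 + 7744 \cdot 8018} = \frac{1}{-15415 + 62091392} = \frac{1}{62075977}$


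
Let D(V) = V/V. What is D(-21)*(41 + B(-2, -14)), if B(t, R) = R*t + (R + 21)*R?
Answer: -29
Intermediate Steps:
B(t, R) = R*t + R*(21 + R) (B(t, R) = R*t + (21 + R)*R = R*t + R*(21 + R))
D(V) = 1
D(-21)*(41 + B(-2, -14)) = 1*(41 - 14*(21 - 14 - 2)) = 1*(41 - 14*5) = 1*(41 - 70) = 1*(-29) = -29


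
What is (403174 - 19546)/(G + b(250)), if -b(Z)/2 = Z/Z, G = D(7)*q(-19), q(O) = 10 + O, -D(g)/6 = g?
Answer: 95907/94 ≈ 1020.3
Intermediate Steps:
D(g) = -6*g
G = 378 (G = (-6*7)*(10 - 19) = -42*(-9) = 378)
b(Z) = -2 (b(Z) = -2*Z/Z = -2*1 = -2)
(403174 - 19546)/(G + b(250)) = (403174 - 19546)/(378 - 2) = 383628/376 = 383628*(1/376) = 95907/94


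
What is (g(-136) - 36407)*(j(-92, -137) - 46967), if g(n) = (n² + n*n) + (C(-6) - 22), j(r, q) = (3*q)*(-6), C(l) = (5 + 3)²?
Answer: -27902127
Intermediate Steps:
C(l) = 64 (C(l) = 8² = 64)
j(r, q) = -18*q
g(n) = 42 + 2*n² (g(n) = (n² + n*n) + (64 - 22) = (n² + n²) + 42 = 2*n² + 42 = 42 + 2*n²)
(g(-136) - 36407)*(j(-92, -137) - 46967) = ((42 + 2*(-136)²) - 36407)*(-18*(-137) - 46967) = ((42 + 2*18496) - 36407)*(2466 - 46967) = ((42 + 36992) - 36407)*(-44501) = (37034 - 36407)*(-44501) = 627*(-44501) = -27902127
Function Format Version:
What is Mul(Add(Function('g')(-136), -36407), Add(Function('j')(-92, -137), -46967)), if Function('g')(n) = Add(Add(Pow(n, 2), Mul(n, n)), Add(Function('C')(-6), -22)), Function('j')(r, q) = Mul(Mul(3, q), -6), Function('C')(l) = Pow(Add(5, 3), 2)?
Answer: -27902127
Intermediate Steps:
Function('C')(l) = 64 (Function('C')(l) = Pow(8, 2) = 64)
Function('j')(r, q) = Mul(-18, q)
Function('g')(n) = Add(42, Mul(2, Pow(n, 2))) (Function('g')(n) = Add(Add(Pow(n, 2), Mul(n, n)), Add(64, -22)) = Add(Add(Pow(n, 2), Pow(n, 2)), 42) = Add(Mul(2, Pow(n, 2)), 42) = Add(42, Mul(2, Pow(n, 2))))
Mul(Add(Function('g')(-136), -36407), Add(Function('j')(-92, -137), -46967)) = Mul(Add(Add(42, Mul(2, Pow(-136, 2))), -36407), Add(Mul(-18, -137), -46967)) = Mul(Add(Add(42, Mul(2, 18496)), -36407), Add(2466, -46967)) = Mul(Add(Add(42, 36992), -36407), -44501) = Mul(Add(37034, -36407), -44501) = Mul(627, -44501) = -27902127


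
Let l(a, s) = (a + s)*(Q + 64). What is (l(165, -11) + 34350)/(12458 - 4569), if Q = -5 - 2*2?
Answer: 42820/7889 ≈ 5.4278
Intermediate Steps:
Q = -9 (Q = -5 - 4 = -9)
l(a, s) = 55*a + 55*s (l(a, s) = (a + s)*(-9 + 64) = (a + s)*55 = 55*a + 55*s)
(l(165, -11) + 34350)/(12458 - 4569) = ((55*165 + 55*(-11)) + 34350)/(12458 - 4569) = ((9075 - 605) + 34350)/7889 = (8470 + 34350)*(1/7889) = 42820*(1/7889) = 42820/7889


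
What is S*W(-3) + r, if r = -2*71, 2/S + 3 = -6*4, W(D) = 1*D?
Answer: -1276/9 ≈ -141.78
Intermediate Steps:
W(D) = D
S = -2/27 (S = 2/(-3 - 6*4) = 2/(-3 - 24) = 2/(-27) = 2*(-1/27) = -2/27 ≈ -0.074074)
r = -142
S*W(-3) + r = -2/27*(-3) - 142 = 2/9 - 142 = -1276/9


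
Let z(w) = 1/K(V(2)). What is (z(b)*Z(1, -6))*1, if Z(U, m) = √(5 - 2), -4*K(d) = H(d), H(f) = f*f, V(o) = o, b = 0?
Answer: -√3 ≈ -1.7320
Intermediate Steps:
H(f) = f²
K(d) = -d²/4
z(w) = -1 (z(w) = 1/(-¼*2²) = 1/(-¼*4) = 1/(-1) = -1)
Z(U, m) = √3
(z(b)*Z(1, -6))*1 = -√3*1 = -√3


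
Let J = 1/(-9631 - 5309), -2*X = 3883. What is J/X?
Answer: 1/29006010 ≈ 3.4476e-8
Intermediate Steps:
X = -3883/2 (X = -½*3883 = -3883/2 ≈ -1941.5)
J = -1/14940 (J = 1/(-14940) = -1/14940 ≈ -6.6934e-5)
J/X = -1/(14940*(-3883/2)) = -1/14940*(-2/3883) = 1/29006010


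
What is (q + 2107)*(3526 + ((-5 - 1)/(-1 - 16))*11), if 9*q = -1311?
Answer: 353087072/51 ≈ 6.9233e+6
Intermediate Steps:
q = -437/3 (q = (⅑)*(-1311) = -437/3 ≈ -145.67)
(q + 2107)*(3526 + ((-5 - 1)/(-1 - 16))*11) = (-437/3 + 2107)*(3526 + ((-5 - 1)/(-1 - 16))*11) = 5884*(3526 + (-6/(-17))*11)/3 = 5884*(3526 - 1/17*(-6)*11)/3 = 5884*(3526 + (6/17)*11)/3 = 5884*(3526 + 66/17)/3 = (5884/3)*(60008/17) = 353087072/51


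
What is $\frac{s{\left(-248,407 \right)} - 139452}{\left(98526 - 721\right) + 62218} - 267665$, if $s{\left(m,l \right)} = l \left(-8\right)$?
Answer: $- \frac{42832699003}{160023} \approx -2.6767 \cdot 10^{5}$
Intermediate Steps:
$s{\left(m,l \right)} = - 8 l$
$\frac{s{\left(-248,407 \right)} - 139452}{\left(98526 - 721\right) + 62218} - 267665 = \frac{\left(-8\right) 407 - 139452}{\left(98526 - 721\right) + 62218} - 267665 = \frac{-3256 - 139452}{97805 + 62218} - 267665 = - \frac{142708}{160023} - 267665 = - \frac{42832699003}{160023}$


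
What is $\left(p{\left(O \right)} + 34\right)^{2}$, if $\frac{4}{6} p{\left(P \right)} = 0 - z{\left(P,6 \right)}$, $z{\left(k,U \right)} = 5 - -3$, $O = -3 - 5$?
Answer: $484$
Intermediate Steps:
$O = -8$ ($O = -3 - 5 = -8$)
$z{\left(k,U \right)} = 8$ ($z{\left(k,U \right)} = 5 + 3 = 8$)
$p{\left(P \right)} = -12$ ($p{\left(P \right)} = \frac{3 \left(0 - 8\right)}{2} = \frac{3}{2} \left(-8\right) = -12$)
$\left(p{\left(O \right)} + 34\right)^{2} = \left(-12 + 34\right)^{2} = 22^{2} = 484$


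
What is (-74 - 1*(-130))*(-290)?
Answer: -16240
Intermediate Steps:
(-74 - 1*(-130))*(-290) = (-74 + 130)*(-290) = 56*(-290) = -16240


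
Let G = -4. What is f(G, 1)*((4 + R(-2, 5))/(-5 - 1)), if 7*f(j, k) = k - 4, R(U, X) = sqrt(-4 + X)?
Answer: 5/14 ≈ 0.35714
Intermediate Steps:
f(j, k) = -4/7 + k/7 (f(j, k) = (k - 4)/7 = (-4 + k)/7 = -4/7 + k/7)
f(G, 1)*((4 + R(-2, 5))/(-5 - 1)) = (-4/7 + (1/7)*1)*((4 + sqrt(-4 + 5))/(-5 - 1)) = (-4/7 + 1/7)*((4 + sqrt(1))/(-6)) = -3*(4 + 1)*(-1)/(7*6) = -15*(-1)/(7*6) = -3/7*(-5/6) = 5/14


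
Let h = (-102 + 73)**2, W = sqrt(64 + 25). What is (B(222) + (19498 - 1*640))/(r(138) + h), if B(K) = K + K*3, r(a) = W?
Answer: 8303193/353596 - 9873*sqrt(89)/353596 ≈ 23.219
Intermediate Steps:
W = sqrt(89) ≈ 9.4340
r(a) = sqrt(89)
h = 841 (h = (-29)**2 = 841)
B(K) = 4*K (B(K) = K + 3*K = 4*K)
(B(222) + (19498 - 1*640))/(r(138) + h) = (4*222 + (19498 - 1*640))/(sqrt(89) + 841) = (888 + (19498 - 640))/(841 + sqrt(89)) = (888 + 18858)/(841 + sqrt(89)) = 19746/(841 + sqrt(89))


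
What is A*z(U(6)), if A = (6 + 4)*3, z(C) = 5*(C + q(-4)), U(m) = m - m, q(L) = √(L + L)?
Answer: 300*I*√2 ≈ 424.26*I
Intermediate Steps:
q(L) = √2*√L (q(L) = √(2*L) = √2*√L)
U(m) = 0
z(C) = 5*C + 10*I*√2 (z(C) = 5*(C + √2*√(-4)) = 5*(C + √2*(2*I)) = 5*(C + 2*I*√2) = 5*C + 10*I*√2)
A = 30 (A = 10*3 = 30)
A*z(U(6)) = 30*(5*0 + 10*I*√2) = 30*(0 + 10*I*√2) = 30*(10*I*√2) = 300*I*√2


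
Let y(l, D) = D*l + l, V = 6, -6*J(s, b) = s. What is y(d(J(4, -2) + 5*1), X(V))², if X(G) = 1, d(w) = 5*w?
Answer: 16900/9 ≈ 1877.8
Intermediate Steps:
J(s, b) = -s/6
y(l, D) = l + D*l
y(d(J(4, -2) + 5*1), X(V))² = ((5*(-⅙*4 + 5*1))*(1 + 1))² = ((5*(-⅔ + 5))*2)² = ((5*(13/3))*2)² = ((65/3)*2)² = (130/3)² = 16900/9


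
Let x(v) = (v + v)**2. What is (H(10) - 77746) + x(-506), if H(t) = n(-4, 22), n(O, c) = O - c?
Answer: 946372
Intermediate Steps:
H(t) = -26 (H(t) = -4 - 1*22 = -4 - 22 = -26)
x(v) = 4*v**2 (x(v) = (2*v)**2 = 4*v**2)
(H(10) - 77746) + x(-506) = (-26 - 77746) + 4*(-506)**2 = -77772 + 4*256036 = -77772 + 1024144 = 946372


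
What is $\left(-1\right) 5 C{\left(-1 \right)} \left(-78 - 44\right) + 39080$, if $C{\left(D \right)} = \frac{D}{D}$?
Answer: $39690$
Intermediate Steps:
$C{\left(D \right)} = 1$
$\left(-1\right) 5 C{\left(-1 \right)} \left(-78 - 44\right) + 39080 = \left(-1\right) 5 \cdot 1 \left(-78 - 44\right) + 39080 = \left(-5\right) 1 \left(-122\right) + 39080 = \left(-5\right) \left(-122\right) + 39080 = 610 + 39080 = 39690$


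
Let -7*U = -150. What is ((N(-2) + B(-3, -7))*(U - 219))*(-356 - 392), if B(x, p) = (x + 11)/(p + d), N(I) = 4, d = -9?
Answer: 517242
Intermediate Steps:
B(x, p) = (11 + x)/(-9 + p) (B(x, p) = (x + 11)/(p - 9) = (11 + x)/(-9 + p))
U = 150/7 (U = -1/7*(-150) = 150/7 ≈ 21.429)
((N(-2) + B(-3, -7))*(U - 219))*(-356 - 392) = ((4 + (11 - 3)/(-9 - 7))*(150/7 - 219))*(-356 - 392) = ((4 + 8/(-16))*(-1383/7))*(-748) = ((4 - 1/16*8)*(-1383/7))*(-748) = ((4 - 1/2)*(-1383/7))*(-748) = ((7/2)*(-1383/7))*(-748) = -1383/2*(-748) = 517242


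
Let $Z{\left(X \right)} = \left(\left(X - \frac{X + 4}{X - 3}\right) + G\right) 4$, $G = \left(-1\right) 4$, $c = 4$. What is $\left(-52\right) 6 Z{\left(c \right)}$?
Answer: $9984$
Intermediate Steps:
$G = -4$
$Z{\left(X \right)} = -16 + 4 X - \frac{4 \left(4 + X\right)}{-3 + X}$ ($Z{\left(X \right)} = \left(\left(X - \frac{X + 4}{X - 3}\right) - 4\right) 4 = \left(\left(X - \frac{4 + X}{-3 + X}\right) - 4\right) 4 = \left(-4 + X - \frac{4 + X}{-3 + X}\right) 4 = -16 + 4 X - \frac{4 \left(4 + X\right)}{-3 + X}$)
$\left(-52\right) 6 Z{\left(c \right)} = \left(-52\right) 6 \frac{4 \left(8 + 4^{2} - 32\right)}{-3 + 4} = - 312 \frac{4 \left(8 + 16 - 32\right)}{1} = - 312 \cdot 4 \cdot 1 \left(-8\right) = \left(-312\right) \left(-32\right) = 9984$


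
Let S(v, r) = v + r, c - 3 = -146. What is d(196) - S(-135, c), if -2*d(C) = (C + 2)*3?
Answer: -19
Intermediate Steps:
c = -143 (c = 3 - 146 = -143)
d(C) = -3 - 3*C/2 (d(C) = -(C + 2)*3/2 = -(2 + C)*3/2 = -(6 + 3*C)/2 = -3 - 3*C/2)
S(v, r) = r + v
d(196) - S(-135, c) = (-3 - 3/2*196) - (-143 - 135) = (-3 - 294) - 1*(-278) = -297 + 278 = -19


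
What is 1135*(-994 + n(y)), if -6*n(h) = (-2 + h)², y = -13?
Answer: -2341505/2 ≈ -1.1708e+6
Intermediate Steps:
n(h) = -(-2 + h)²/6
1135*(-994 + n(y)) = 1135*(-994 - (-2 - 13)²/6) = 1135*(-994 - ⅙*(-15)²) = 1135*(-994 - ⅙*225) = 1135*(-994 - 75/2) = 1135*(-2063/2) = -2341505/2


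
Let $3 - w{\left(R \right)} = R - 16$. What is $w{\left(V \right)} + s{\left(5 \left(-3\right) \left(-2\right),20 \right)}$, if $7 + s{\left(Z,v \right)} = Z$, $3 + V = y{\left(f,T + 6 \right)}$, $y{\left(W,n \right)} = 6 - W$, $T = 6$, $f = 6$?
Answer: $45$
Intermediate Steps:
$V = -3$ ($V = -3 + \left(6 - 6\right) = -3 + 0 = -3$)
$w{\left(R \right)} = 19 - R$ ($w{\left(R \right)} = 3 - \left(R - 16\right) = 3 - \left(-16 + R\right) = 19 - R$)
$s{\left(Z,v \right)} = -7 + Z$
$w{\left(V \right)} + s{\left(5 \left(-3\right) \left(-2\right),20 \right)} = \left(19 - -3\right) - \left(7 - 5 \left(-3\right) \left(-2\right)\right) = \left(19 + 3\right) - -23 = 22 + \left(-7 + 30\right) = 22 + 23 = 45$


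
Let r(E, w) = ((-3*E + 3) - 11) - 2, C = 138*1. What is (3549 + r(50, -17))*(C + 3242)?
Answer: 11454820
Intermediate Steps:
C = 138
r(E, w) = -10 - 3*E (r(E, w) = ((3 - 3*E) - 11) - 2 = (-8 - 3*E) - 2 = -10 - 3*E)
(3549 + r(50, -17))*(C + 3242) = (3549 + (-10 - 3*50))*(138 + 3242) = (3549 + (-10 - 150))*3380 = (3549 - 160)*3380 = 3389*3380 = 11454820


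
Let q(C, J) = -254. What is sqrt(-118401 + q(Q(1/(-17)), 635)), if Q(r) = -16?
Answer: I*sqrt(118655) ≈ 344.46*I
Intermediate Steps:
sqrt(-118401 + q(Q(1/(-17)), 635)) = sqrt(-118401 - 254) = sqrt(-118655) = I*sqrt(118655)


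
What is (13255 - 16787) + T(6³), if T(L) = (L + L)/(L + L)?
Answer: -3531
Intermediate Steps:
T(L) = 1 (T(L) = (2*L)/((2*L)) = (2*L)*(1/(2*L)) = 1)
(13255 - 16787) + T(6³) = (13255 - 16787) + 1 = -3532 + 1 = -3531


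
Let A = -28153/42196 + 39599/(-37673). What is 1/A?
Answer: -1589649908/2731527373 ≈ -0.58196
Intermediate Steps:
A = -2731527373/1589649908 (A = -28153*1/42196 + 39599*(-1/37673) = -28153/42196 - 39599/37673 = -2731527373/1589649908 ≈ -1.7183)
1/A = 1/(-2731527373/1589649908) = -1589649908/2731527373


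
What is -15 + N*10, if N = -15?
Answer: -165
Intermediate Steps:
-15 + N*10 = -15 - 15*10 = -15 - 150 = -165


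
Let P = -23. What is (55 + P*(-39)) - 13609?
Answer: -12657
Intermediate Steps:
(55 + P*(-39)) - 13609 = (55 - 23*(-39)) - 13609 = (55 + 897) - 13609 = 952 - 13609 = -12657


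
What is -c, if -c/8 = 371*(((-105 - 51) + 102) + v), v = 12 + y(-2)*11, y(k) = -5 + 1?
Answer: -255248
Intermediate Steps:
y(k) = -4
v = -32 (v = 12 - 4*11 = 12 - 44 = -32)
c = 255248 (c = -2968*(((-105 - 51) + 102) - 32) = -2968*((-156 + 102) - 32) = -2968*(-54 - 32) = -2968*(-86) = -8*(-31906) = 255248)
-c = -1*255248 = -255248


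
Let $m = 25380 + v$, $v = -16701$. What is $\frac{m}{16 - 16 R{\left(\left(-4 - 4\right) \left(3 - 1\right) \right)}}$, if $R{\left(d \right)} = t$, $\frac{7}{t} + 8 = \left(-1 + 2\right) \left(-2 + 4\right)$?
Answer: $\frac{26037}{104} \approx 250.36$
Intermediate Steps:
$m = 8679$ ($m = 25380 - 16701 = 8679$)
$t = - \frac{7}{6}$ ($t = \frac{7}{-8 + \left(-1 + 2\right) \left(-2 + 4\right)} = \frac{7}{-8 + 1 \cdot 2} = \frac{7}{-8 + 2} = \frac{7}{-6} = 7 \left(- \frac{1}{6}\right) = - \frac{7}{6} \approx -1.1667$)
$R{\left(d \right)} = - \frac{7}{6}$
$\frac{m}{16 - 16 R{\left(\left(-4 - 4\right) \left(3 - 1\right) \right)}} = \frac{8679}{16 - - \frac{56}{3}} = \frac{8679}{16 + \frac{56}{3}} = \frac{8679}{\frac{104}{3}} = 8679 \cdot \frac{3}{104} = \frac{26037}{104}$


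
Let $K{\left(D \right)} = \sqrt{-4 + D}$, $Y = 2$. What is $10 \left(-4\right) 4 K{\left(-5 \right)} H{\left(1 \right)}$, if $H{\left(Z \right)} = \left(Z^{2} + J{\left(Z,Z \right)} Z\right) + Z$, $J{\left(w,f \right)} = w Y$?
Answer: $- 1920 i \approx - 1920.0 i$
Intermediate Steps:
$J{\left(w,f \right)} = 2 w$ ($J{\left(w,f \right)} = w 2 = 2 w$)
$H{\left(Z \right)} = Z + 3 Z^{2}$ ($H{\left(Z \right)} = \left(Z^{2} + 2 Z Z\right) + Z = \left(Z^{2} + 2 Z^{2}\right) + Z = 3 Z^{2} + Z = Z + 3 Z^{2}$)
$10 \left(-4\right) 4 K{\left(-5 \right)} H{\left(1 \right)} = 10 \left(-4\right) 4 \sqrt{-4 - 5} \cdot 1 \left(1 + 3 \cdot 1\right) = 10 \left(- 16 \sqrt{-9}\right) 1 \left(1 + 3\right) = 10 \left(- 16 \cdot 3 i\right) 1 \cdot 4 = 10 \left(- 48 i\right) 4 = - 480 i 4 = - 1920 i$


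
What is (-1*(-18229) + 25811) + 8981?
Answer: 53021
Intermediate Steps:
(-1*(-18229) + 25811) + 8981 = (18229 + 25811) + 8981 = 44040 + 8981 = 53021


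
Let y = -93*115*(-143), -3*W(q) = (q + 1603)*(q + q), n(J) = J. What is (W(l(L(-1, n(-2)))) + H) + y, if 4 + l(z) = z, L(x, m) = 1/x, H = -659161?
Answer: 2626652/3 ≈ 8.7555e+5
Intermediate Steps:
l(z) = -4 + z
W(q) = -2*q*(1603 + q)/3 (W(q) = -(q + 1603)*(q + q)/3 = -(1603 + q)*2*q/3 = -2*q*(1603 + q)/3)
y = 1529385 (y = -10695*(-143) = 1529385)
(W(l(L(-1, n(-2)))) + H) + y = (-2*(-4 + 1/(-1))*(1603 + (-4 + 1/(-1)))/3 - 659161) + 1529385 = (-2*(-4 - 1)*(1603 + (-4 - 1))/3 - 659161) + 1529385 = (-⅔*(-5)*(1603 - 5) - 659161) + 1529385 = (-⅔*(-5)*1598 - 659161) + 1529385 = (15980/3 - 659161) + 1529385 = -1961503/3 + 1529385 = 2626652/3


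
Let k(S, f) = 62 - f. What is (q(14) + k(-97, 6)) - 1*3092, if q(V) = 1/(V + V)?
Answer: -85007/28 ≈ -3036.0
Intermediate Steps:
q(V) = 1/(2*V)
(q(14) + k(-97, 6)) - 1*3092 = ((½)/14 + (62 - 1*6)) - 1*3092 = ((½)*(1/14) + (62 - 6)) - 3092 = (1/28 + 56) - 3092 = 1569/28 - 3092 = -85007/28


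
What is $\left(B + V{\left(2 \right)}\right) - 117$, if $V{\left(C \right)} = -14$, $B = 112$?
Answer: $-19$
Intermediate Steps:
$\left(B + V{\left(2 \right)}\right) - 117 = \left(112 - 14\right) - 117 = 98 - 117 = -19$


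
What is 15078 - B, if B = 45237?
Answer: -30159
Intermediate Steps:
15078 - B = 15078 - 1*45237 = 15078 - 45237 = -30159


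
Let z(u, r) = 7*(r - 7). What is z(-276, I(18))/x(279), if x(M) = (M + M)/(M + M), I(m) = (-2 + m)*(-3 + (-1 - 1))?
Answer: -609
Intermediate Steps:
I(m) = 10 - 5*m (I(m) = (-2 + m)*(-3 - 2) = (-2 + m)*(-5) = 10 - 5*m)
z(u, r) = -49 + 7*r (z(u, r) = 7*(-7 + r) = -49 + 7*r)
x(M) = 1 (x(M) = (2*M)/((2*M)) = (2*M)*(1/(2*M)) = 1)
z(-276, I(18))/x(279) = (-49 + 7*(10 - 5*18))/1 = (-49 + 7*(10 - 90))*1 = (-49 + 7*(-80))*1 = (-49 - 560)*1 = -609*1 = -609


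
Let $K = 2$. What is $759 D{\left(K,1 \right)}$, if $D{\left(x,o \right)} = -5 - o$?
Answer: $-4554$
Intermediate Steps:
$759 D{\left(K,1 \right)} = 759 \left(-5 - 1\right) = 759 \left(-6\right) = -4554$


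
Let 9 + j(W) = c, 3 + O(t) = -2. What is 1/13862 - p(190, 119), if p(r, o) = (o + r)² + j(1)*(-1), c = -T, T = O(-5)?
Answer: -1323613069/13862 ≈ -95485.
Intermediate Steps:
O(t) = -5 (O(t) = -3 - 2 = -5)
T = -5
c = 5 (c = -1*(-5) = 5)
j(W) = -4 (j(W) = -9 + 5 = -4)
p(r, o) = 4 + (o + r)² (p(r, o) = (o + r)² - 4*(-1) = (o + r)² + 4 = 4 + (o + r)²)
1/13862 - p(190, 119) = 1/13862 - (4 + (119 + 190)²) = 1/13862 - (4 + 309²) = 1/13862 - (4 + 95481) = 1/13862 - 1*95485 = 1/13862 - 95485 = -1323613069/13862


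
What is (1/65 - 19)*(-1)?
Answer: 1234/65 ≈ 18.985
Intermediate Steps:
(1/65 - 19)*(-1) = -1234/65*(-1) = 1234/65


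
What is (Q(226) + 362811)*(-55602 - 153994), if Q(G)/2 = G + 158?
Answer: -76204704084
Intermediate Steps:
Q(G) = 316 + 2*G (Q(G) = 2*(G + 158) = 2*(158 + G) = 316 + 2*G)
(Q(226) + 362811)*(-55602 - 153994) = ((316 + 2*226) + 362811)*(-55602 - 153994) = ((316 + 452) + 362811)*(-209596) = (768 + 362811)*(-209596) = 363579*(-209596) = -76204704084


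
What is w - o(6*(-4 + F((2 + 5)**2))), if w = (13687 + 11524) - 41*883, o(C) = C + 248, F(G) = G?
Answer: -11510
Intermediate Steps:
o(C) = 248 + C
w = -10992 (w = 25211 - 36203 = -10992)
w - o(6*(-4 + F((2 + 5)**2))) = -10992 - (248 + 6*(-4 + (2 + 5)**2)) = -10992 - (248 + 6*(-4 + 7**2)) = -10992 - (248 + 6*(-4 + 49)) = -10992 - (248 + 6*45) = -10992 - (248 + 270) = -10992 - 1*518 = -10992 - 518 = -11510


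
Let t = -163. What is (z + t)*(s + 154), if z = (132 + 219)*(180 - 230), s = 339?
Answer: -8732509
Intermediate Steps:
z = -17550 (z = 351*(-50) = -17550)
(z + t)*(s + 154) = (-17550 - 163)*(339 + 154) = -17713*493 = -8732509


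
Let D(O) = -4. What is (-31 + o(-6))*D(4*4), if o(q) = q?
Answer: 148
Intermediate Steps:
(-31 + o(-6))*D(4*4) = (-31 - 6)*(-4) = -37*(-4) = 148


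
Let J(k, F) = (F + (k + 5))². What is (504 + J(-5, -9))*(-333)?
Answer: -194805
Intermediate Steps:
J(k, F) = (5 + F + k)² (J(k, F) = (F + (5 + k))² = (5 + F + k)²)
(504 + J(-5, -9))*(-333) = (504 + (5 - 9 - 5)²)*(-333) = (504 + (-9)²)*(-333) = (504 + 81)*(-333) = 585*(-333) = -194805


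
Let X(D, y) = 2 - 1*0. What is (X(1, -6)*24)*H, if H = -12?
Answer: -576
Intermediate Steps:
X(D, y) = 2 (X(D, y) = 2 + 0 = 2)
(X(1, -6)*24)*H = (2*24)*(-12) = 48*(-12) = -576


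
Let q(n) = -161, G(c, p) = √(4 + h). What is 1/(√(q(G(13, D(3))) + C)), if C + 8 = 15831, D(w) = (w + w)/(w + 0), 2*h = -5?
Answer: √15662/15662 ≈ 0.0079905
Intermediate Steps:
h = -5/2 (h = (½)*(-5) = -5/2 ≈ -2.5000)
D(w) = 2 (D(w) = (2*w)/w = 2)
G(c, p) = √6/2 (G(c, p) = √(4 - 5/2) = √(3/2) = √6/2)
C = 15823 (C = -8 + 15831 = 15823)
1/(√(q(G(13, D(3))) + C)) = 1/(√(-161 + 15823)) = 1/(√15662) = √15662/15662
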